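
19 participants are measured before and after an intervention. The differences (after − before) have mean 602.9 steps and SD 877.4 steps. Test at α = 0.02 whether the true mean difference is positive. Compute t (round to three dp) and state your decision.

t = 2.995; reject H0

H0: μ_d = 0; H1: μ_d > 0 (paired t-test on the differences, right-tailed).
t = d̄/(s_d/√n) = 602.9/(877.4/√19) = 2.995
df = n − 1 = 18
p-value = P(T ≥ 2.995) ≈ 0.004
Since p ≈ 0.004 < α = 0.02, reject H0; the data support H1.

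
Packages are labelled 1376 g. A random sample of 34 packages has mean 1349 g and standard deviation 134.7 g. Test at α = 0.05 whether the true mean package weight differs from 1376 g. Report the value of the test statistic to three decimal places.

-1.169

H0: μ = 1376; H1: μ ≠ 1376 (one-sample t-test, two-sided).
t = (x̄ − μ₀)/(s/√n) = (1349 − 1376)/(134.7/√34) = -1.169
df = n − 1 = 33
Two-sided p-value ≈ 0.2509
Since p ≈ 0.2509 > α = 0.05, fail to reject H0; the evidence is not statistically significant.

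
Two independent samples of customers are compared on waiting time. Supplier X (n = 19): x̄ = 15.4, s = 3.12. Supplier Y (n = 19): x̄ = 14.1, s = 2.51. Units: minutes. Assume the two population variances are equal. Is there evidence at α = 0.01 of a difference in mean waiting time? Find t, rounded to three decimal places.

Let group 1 = supplier X, group 2 = supplier Y. H0: μ_1 = μ_2; H1: μ_1 ≠ μ_2 (two-sample pooled-variance t-test, two-sided).
s_p² = [(19−1)·3.12² + (19−1)·2.51²]/(19+19−2) = 8.01725
t = (15.4 − 14.1)/√[8.01725·(1/19 + 1/19)] = 1.415
df = n₁ + n₂ − 2 = 36
Two-sided p-value ≈ 0.1656
Since p ≈ 0.1656 > α = 0.01, fail to reject H0; the evidence is not statistically significant.

1.415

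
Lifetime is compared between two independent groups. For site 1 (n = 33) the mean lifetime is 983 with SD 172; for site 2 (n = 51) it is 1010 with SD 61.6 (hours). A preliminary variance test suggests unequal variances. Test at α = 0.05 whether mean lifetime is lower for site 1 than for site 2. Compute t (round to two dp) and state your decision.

t = -0.87; fail to reject H0

Let group 1 = site 1, group 2 = site 2. H0: μ_1 = μ_2; H1: μ_1 < μ_2 (Welch's two-sample t-test, left-tailed).
t = (x̄_1 − x̄_2)/√(s_1²/n_1 + s_2²/n_2) = (983 − 1010)/√(172²/33 + 61.6²/51) = -0.87
Welch–Satterthwaite df ≈ 37.37
p-value = P(T ≤ -0.87) ≈ 0.1959
Since p ≈ 0.1959 > α = 0.05, fail to reject H0; the data do not provide sufficient evidence against H0.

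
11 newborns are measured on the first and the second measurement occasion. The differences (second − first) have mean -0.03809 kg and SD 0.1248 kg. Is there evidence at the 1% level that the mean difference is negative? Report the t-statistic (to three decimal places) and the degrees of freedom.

t = -1.012, df = 10

H0: μ_d = 0; H1: μ_d < 0 (paired t-test on the differences, left-tailed).
t = d̄/(s_d/√n) = -0.03809/(0.1248/√11) = -1.012
df = n − 1 = 10
p-value = P(T ≤ -1.012) ≈ 0.168
Since p ≈ 0.168 > α = 0.01, fail to reject H0; the evidence is not statistically significant.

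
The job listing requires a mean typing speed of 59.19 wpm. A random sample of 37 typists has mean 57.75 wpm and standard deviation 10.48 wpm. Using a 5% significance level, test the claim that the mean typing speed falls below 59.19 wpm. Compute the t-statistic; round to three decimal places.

-0.836

H0: μ = 59.19; H1: μ < 59.19 (one-sample t-test, left-tailed).
t = (x̄ − μ₀)/(s/√n) = (57.75 − 59.19)/(10.48/√37) = -0.836
df = n − 1 = 36
p-value = P(T ≤ -0.836) ≈ 0.204
Since p ≈ 0.204 > α = 0.05, fail to reject H0; the data do not provide sufficient evidence against H0.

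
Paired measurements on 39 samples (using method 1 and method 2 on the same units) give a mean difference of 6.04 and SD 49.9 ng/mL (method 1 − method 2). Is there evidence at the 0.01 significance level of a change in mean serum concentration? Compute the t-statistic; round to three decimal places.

0.756

H0: μ_d = 0; H1: μ_d ≠ 0 (paired t-test on the differences, two-sided).
t = d̄/(s_d/√n) = 6.04/(49.9/√39) = 0.756
df = n − 1 = 38
Two-sided p-value ≈ 0.454
Since p ≈ 0.454 > α = 0.01, fail to reject H0; the evidence is not statistically significant.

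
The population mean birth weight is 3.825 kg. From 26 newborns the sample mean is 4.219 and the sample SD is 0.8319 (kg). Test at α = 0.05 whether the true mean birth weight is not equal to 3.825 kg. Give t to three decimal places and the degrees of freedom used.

t = 2.415, df = 25

H0: μ = 3.825; H1: μ ≠ 3.825 (one-sample t-test, two-sided).
t = (x̄ − μ₀)/(s/√n) = (4.219 − 3.825)/(0.8319/√26) = 2.415
df = n − 1 = 25
Two-sided p-value ≈ 0.0234
Since p ≈ 0.0234 < α = 0.05, reject H0; the evidence is statistically significant.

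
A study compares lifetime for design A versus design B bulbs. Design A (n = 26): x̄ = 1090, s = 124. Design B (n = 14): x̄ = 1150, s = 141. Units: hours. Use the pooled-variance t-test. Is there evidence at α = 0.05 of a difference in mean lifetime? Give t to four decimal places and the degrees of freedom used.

Let group 1 = design A, group 2 = design B. H0: μ_1 = μ_2; H1: μ_1 ≠ μ_2 (two-sample pooled-variance t-test, two-sided).
s_p² = [(26−1)·124² + (14−1)·141²]/(26+14−2) = 16917.2
t = (1090 − 1150)/√[16917.2·(1/26 + 1/14)] = -1.3916
df = n₁ + n₂ − 2 = 38
Two-sided p-value ≈ 0.1721
Since p ≈ 0.1721 > α = 0.05, fail to reject H0; the data do not provide sufficient evidence against H0.

t = -1.3916, df = 38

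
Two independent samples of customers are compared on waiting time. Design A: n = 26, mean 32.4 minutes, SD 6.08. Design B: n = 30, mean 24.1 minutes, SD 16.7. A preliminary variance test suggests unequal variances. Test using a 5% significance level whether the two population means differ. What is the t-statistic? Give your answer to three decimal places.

2.535

Let group 1 = design A, group 2 = design B. H0: μ_1 = μ_2; H1: μ_1 ≠ μ_2 (Welch's two-sample t-test, two-sided).
t = (x̄_1 − x̄_2)/√(s_1²/n_1 + s_2²/n_2) = (32.4 − 24.1)/√(6.08²/26 + 16.7²/30) = 2.535
Welch–Satterthwaite df ≈ 37.53
Two-sided p-value ≈ 0.0155
Since p ≈ 0.0155 < α = 0.05, reject H0; the evidence is statistically significant.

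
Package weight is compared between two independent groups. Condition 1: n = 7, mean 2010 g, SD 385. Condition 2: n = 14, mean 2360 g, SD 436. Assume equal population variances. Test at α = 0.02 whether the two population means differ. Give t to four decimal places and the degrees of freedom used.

t = -1.7978, df = 19

Let group 1 = condition 1, group 2 = condition 2. H0: μ_1 = μ_2; H1: μ_1 ≠ μ_2 (two-sample pooled-variance t-test, two-sided).
s_p² = [(7−1)·385² + (14−1)·436²]/(7+14−2) = 176874
t = (2010 − 2360)/√[176874·(1/7 + 1/14)] = -1.7978
df = n₁ + n₂ − 2 = 19
Two-sided p-value ≈ 0.0881
Since p ≈ 0.0881 > α = 0.02, fail to reject H0; the evidence is not statistically significant.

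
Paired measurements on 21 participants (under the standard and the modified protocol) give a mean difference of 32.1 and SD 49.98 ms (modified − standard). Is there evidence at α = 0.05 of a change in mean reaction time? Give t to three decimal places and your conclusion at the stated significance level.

t = 2.943; reject H0

H0: μ_d = 0; H1: μ_d ≠ 0 (paired t-test on the differences, two-sided).
t = d̄/(s_d/√n) = 32.1/(49.98/√21) = 2.943
df = n − 1 = 20
Two-sided p-value ≈ 0.008
Since p ≈ 0.008 < α = 0.05, reject H0; the evidence is statistically significant.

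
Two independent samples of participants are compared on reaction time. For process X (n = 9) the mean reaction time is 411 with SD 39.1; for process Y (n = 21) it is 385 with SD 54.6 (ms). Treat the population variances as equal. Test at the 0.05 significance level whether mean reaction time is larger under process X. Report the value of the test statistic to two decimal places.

Let group 1 = process X, group 2 = process Y. H0: μ_1 = μ_2; H1: μ_1 > μ_2 (two-sample pooled-variance t-test, right-tailed).
s_p² = [(9−1)·39.1² + (21−1)·54.6²]/(9+21−2) = 2566.2
t = (411 − 385)/√[2566.2·(1/9 + 1/21)] = 1.29
df = n₁ + n₂ − 2 = 28
p-value = P(T ≥ 1.29) ≈ 0.104
Since p ≈ 0.104 > α = 0.05, fail to reject H0; the data do not provide sufficient evidence against H0.

1.29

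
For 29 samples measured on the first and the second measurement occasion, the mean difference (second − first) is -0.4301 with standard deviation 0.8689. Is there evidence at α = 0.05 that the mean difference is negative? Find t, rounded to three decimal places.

H0: μ_d = 0; H1: μ_d < 0 (paired t-test on the differences, left-tailed).
t = d̄/(s_d/√n) = -0.4301/(0.8689/√29) = -2.666
df = n − 1 = 28
p-value = P(T ≤ -2.666) ≈ 0.0063
Since p ≈ 0.0063 < α = 0.05, reject H0; the evidence is statistically significant.

-2.666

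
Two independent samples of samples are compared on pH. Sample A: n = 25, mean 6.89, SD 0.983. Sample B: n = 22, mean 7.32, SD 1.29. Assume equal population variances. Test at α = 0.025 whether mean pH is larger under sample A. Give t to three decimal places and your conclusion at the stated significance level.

t = -1.294; fail to reject H0

Let group 1 = sample A, group 2 = sample B. H0: μ_1 = μ_2; H1: μ_1 > μ_2 (two-sample pooled-variance t-test, right-tailed).
s_p² = [(25−1)·0.983² + (22−1)·1.29²]/(25+22−2) = 1.29193
t = (6.89 − 7.32)/√[1.29193·(1/25 + 1/22)] = -1.294
df = n₁ + n₂ − 2 = 45
p-value = P(T ≥ -1.294) ≈ 0.8989
Since p ≈ 0.8989 > α = 0.025, fail to reject H0; the data do not provide sufficient evidence against H0.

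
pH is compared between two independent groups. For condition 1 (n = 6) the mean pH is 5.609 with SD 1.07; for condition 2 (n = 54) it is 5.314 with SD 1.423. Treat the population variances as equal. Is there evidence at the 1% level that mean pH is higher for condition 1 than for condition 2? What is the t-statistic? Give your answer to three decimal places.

0.491

Let group 1 = condition 1, group 2 = condition 2. H0: μ_1 = μ_2; H1: μ_1 > μ_2 (two-sample pooled-variance t-test, right-tailed).
s_p² = [(6−1)·1.07² + (54−1)·1.423²]/(6+54−2) = 1.94906
t = (5.609 − 5.314)/√[1.94906·(1/6 + 1/54)] = 0.491
df = n₁ + n₂ − 2 = 58
p-value = P(T ≥ 0.491) ≈ 0.313
Since p ≈ 0.313 > α = 0.01, fail to reject H0; the data do not provide sufficient evidence against H0.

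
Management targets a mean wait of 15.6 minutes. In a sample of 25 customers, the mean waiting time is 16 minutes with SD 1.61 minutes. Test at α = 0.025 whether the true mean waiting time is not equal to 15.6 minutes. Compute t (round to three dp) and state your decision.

H0: μ = 15.6; H1: μ ≠ 15.6 (one-sample t-test, two-sided).
t = (x̄ − μ₀)/(s/√n) = (16 − 15.6)/(1.61/√25) = 1.242
df = n − 1 = 24
Two-sided p-value ≈ 0.226
Since p ≈ 0.226 > α = 0.025, fail to reject H0; the data do not provide sufficient evidence against H0.

t = 1.242; fail to reject H0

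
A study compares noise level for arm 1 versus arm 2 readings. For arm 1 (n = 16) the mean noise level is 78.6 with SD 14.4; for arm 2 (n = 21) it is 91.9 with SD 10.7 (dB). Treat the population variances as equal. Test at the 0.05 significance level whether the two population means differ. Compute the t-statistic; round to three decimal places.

-3.227

Let group 1 = arm 1, group 2 = arm 2. H0: μ_1 = μ_2; H1: μ_1 ≠ μ_2 (two-sample pooled-variance t-test, two-sided).
s_p² = [(16−1)·14.4² + (21−1)·10.7²]/(16+21−2) = 154.291
t = (78.6 − 91.9)/√[154.291·(1/16 + 1/21)] = -3.227
df = n₁ + n₂ − 2 = 35
Two-sided p-value ≈ 0.0027
Since p ≈ 0.0027 < α = 0.05, reject H0; the evidence is statistically significant.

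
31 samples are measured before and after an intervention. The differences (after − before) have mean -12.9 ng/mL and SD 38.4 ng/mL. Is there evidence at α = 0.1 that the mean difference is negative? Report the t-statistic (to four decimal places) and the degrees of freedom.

t = -1.8704, df = 30

H0: μ_d = 0; H1: μ_d < 0 (paired t-test on the differences, left-tailed).
t = d̄/(s_d/√n) = -12.9/(38.4/√31) = -1.8704
df = n − 1 = 30
p-value = P(T ≤ -1.8704) ≈ 0.036
Since p ≈ 0.036 < α = 0.1, reject H0; the evidence is statistically significant.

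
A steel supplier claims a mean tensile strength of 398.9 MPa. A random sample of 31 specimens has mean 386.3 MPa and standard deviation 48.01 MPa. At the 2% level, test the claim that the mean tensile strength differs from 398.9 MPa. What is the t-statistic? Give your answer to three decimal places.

H0: μ = 398.9; H1: μ ≠ 398.9 (one-sample t-test, two-sided).
t = (x̄ − μ₀)/(s/√n) = (386.3 − 398.9)/(48.01/√31) = -1.461
df = n − 1 = 30
Two-sided p-value ≈ 0.154
Since p ≈ 0.154 > α = 0.02, fail to reject H0; the data do not provide sufficient evidence against H0.

-1.461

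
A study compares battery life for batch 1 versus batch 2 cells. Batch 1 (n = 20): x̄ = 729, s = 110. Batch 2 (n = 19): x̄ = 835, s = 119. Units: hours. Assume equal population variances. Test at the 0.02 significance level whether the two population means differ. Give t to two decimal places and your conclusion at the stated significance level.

Let group 1 = batch 1, group 2 = batch 2. H0: μ_1 = μ_2; H1: μ_1 ≠ μ_2 (two-sample pooled-variance t-test, two-sided).
s_p² = [(20−1)·110² + (19−1)·119²]/(20+19−2) = 13102.6
t = (729 − 835)/√[13102.6·(1/20 + 1/19)] = -2.89
df = n₁ + n₂ − 2 = 37
Two-sided p-value ≈ 0.006
Since p ≈ 0.006 < α = 0.02, reject H0; the evidence is statistically significant.

t = -2.89; reject H0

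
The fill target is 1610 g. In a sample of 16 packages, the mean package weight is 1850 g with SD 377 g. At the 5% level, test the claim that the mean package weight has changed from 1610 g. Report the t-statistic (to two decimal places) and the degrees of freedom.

t = 2.55, df = 15

H0: μ = 1610; H1: μ ≠ 1610 (one-sample t-test, two-sided).
t = (x̄ − μ₀)/(s/√n) = (1850 − 1610)/(377/√16) = 2.55
df = n − 1 = 15
Two-sided p-value ≈ 0.0224
Since p ≈ 0.0224 < α = 0.05, reject H0; the evidence is statistically significant.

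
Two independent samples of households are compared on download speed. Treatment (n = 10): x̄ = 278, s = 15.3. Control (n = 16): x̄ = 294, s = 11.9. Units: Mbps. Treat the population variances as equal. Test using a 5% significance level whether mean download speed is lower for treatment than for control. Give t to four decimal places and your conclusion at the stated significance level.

Let group 1 = treatment, group 2 = control. H0: μ_1 = μ_2; H1: μ_1 < μ_2 (two-sample pooled-variance t-test, left-tailed).
s_p² = [(10−1)·15.3² + (16−1)·11.9²]/(10+16−2) = 176.29
t = (278 − 294)/√[176.29·(1/10 + 1/16)] = -2.9894
df = n₁ + n₂ − 2 = 24
p-value = P(T ≤ -2.9894) ≈ 0.003
Since p ≈ 0.003 < α = 0.05, reject H0; the evidence is statistically significant.

t = -2.9894; reject H0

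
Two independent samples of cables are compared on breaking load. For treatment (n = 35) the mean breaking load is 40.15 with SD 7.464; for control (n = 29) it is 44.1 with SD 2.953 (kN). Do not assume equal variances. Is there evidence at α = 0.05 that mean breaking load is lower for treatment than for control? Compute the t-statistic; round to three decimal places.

Let group 1 = treatment, group 2 = control. H0: μ_1 = μ_2; H1: μ_1 < μ_2 (Welch's two-sample t-test, left-tailed).
t = (x̄_1 − x̄_2)/√(s_1²/n_1 + s_2²/n_2) = (40.15 − 44.1)/√(7.464²/35 + 2.953²/29) = -2.871
Welch–Satterthwaite df ≈ 46.06
p-value = P(T ≤ -2.871) ≈ 0.003
Since p ≈ 0.003 < α = 0.05, reject H0; the evidence is statistically significant.

-2.871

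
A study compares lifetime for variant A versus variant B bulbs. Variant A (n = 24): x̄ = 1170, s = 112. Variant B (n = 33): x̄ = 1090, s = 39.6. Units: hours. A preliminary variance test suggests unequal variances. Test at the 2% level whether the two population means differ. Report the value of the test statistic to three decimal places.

Let group 1 = variant A, group 2 = variant B. H0: μ_1 = μ_2; H1: μ_1 ≠ μ_2 (Welch's two-sample t-test, two-sided).
t = (x̄_1 − x̄_2)/√(s_1²/n_1 + s_2²/n_2) = (1170 − 1090)/√(112²/24 + 39.6²/33) = 3.350
Welch–Satterthwaite df ≈ 27.21
Two-sided p-value ≈ 0.002
Since p ≈ 0.002 < α = 0.02, reject H0; the evidence is statistically significant.

3.350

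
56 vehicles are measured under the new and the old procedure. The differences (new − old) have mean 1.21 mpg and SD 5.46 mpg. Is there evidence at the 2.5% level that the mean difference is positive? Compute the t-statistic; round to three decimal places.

H0: μ_d = 0; H1: μ_d > 0 (paired t-test on the differences, right-tailed).
t = d̄/(s_d/√n) = 1.21/(5.46/√56) = 1.658
df = n − 1 = 55
p-value = P(T ≥ 1.658) ≈ 0.051
Since p ≈ 0.051 > α = 0.025, fail to reject H0; the evidence is not statistically significant.

1.658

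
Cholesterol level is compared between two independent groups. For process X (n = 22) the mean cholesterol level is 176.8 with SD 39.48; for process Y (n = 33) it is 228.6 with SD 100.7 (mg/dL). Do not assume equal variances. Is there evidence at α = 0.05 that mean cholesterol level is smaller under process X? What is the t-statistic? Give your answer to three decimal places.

-2.664

Let group 1 = process X, group 2 = process Y. H0: μ_1 = μ_2; H1: μ_1 < μ_2 (Welch's two-sample t-test, left-tailed).
t = (x̄_1 − x̄_2)/√(s_1²/n_1 + s_2²/n_2) = (176.8 − 228.6)/√(39.48²/22 + 100.7²/33) = -2.664
Welch–Satterthwaite df ≈ 44.83
p-value = P(T ≤ -2.664) ≈ 0.005
Since p ≈ 0.005 < α = 0.05, reject H0; the evidence is statistically significant.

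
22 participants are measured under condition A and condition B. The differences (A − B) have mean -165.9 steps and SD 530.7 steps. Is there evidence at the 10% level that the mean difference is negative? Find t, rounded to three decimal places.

-1.466

H0: μ_d = 0; H1: μ_d < 0 (paired t-test on the differences, left-tailed).
t = d̄/(s_d/√n) = -165.9/(530.7/√22) = -1.466
df = n − 1 = 21
p-value = P(T ≤ -1.466) ≈ 0.079
Since p ≈ 0.079 < α = 0.1, reject H0; the evidence is statistically significant.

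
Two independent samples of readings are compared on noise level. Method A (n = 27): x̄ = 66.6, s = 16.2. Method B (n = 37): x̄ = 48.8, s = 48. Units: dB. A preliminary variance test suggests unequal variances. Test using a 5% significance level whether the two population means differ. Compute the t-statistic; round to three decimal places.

Let group 1 = method A, group 2 = method B. H0: μ_1 = μ_2; H1: μ_1 ≠ μ_2 (Welch's two-sample t-test, two-sided).
t = (x̄_1 − x̄_2)/√(s_1²/n_1 + s_2²/n_2) = (66.6 − 48.8)/√(16.2²/27 + 48²/37) = 2.098
Welch–Satterthwaite df ≈ 46.55
Two-sided p-value ≈ 0.0414
Since p ≈ 0.0414 < α = 0.05, reject H0; the evidence is statistically significant.

2.098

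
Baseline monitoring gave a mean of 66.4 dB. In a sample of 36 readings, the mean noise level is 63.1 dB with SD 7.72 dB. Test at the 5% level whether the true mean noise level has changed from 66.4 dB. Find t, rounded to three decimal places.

H0: μ = 66.4; H1: μ ≠ 66.4 (one-sample t-test, two-sided).
t = (x̄ − μ₀)/(s/√n) = (63.1 − 66.4)/(7.72/√36) = -2.565
df = n − 1 = 35
Two-sided p-value ≈ 0.015
Since p ≈ 0.015 < α = 0.05, reject H0; the data support H1.

-2.565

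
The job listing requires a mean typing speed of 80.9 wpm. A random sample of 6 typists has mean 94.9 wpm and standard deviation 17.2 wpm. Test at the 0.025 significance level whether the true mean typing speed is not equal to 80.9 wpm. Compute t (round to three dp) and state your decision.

H0: μ = 80.9; H1: μ ≠ 80.9 (one-sample t-test, two-sided).
t = (x̄ − μ₀)/(s/√n) = (94.9 − 80.9)/(17.2/√6) = 1.994
df = n − 1 = 5
Two-sided p-value ≈ 0.1028
Since p ≈ 0.1028 > α = 0.025, fail to reject H0; the data do not provide sufficient evidence against H0.

t = 1.994; fail to reject H0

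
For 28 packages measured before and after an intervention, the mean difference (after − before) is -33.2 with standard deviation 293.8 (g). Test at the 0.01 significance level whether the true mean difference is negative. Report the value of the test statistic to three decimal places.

H0: μ_d = 0; H1: μ_d < 0 (paired t-test on the differences, left-tailed).
t = d̄/(s_d/√n) = -33.2/(293.8/√28) = -0.598
df = n − 1 = 27
p-value = P(T ≤ -0.598) ≈ 0.277
Since p ≈ 0.277 > α = 0.01, fail to reject H0; the data do not provide sufficient evidence against H0.

-0.598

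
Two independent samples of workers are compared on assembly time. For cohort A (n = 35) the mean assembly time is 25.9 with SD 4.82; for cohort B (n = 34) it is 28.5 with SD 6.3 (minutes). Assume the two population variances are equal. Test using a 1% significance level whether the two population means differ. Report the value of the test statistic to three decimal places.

Let group 1 = cohort A, group 2 = cohort B. H0: μ_1 = μ_2; H1: μ_1 ≠ μ_2 (two-sample pooled-variance t-test, two-sided).
s_p² = [(35−1)·4.82² + (34−1)·6.3²]/(35+34−2) = 31.3384
t = (25.9 − 28.5)/√[31.3384·(1/35 + 1/34)] = -1.929
df = n₁ + n₂ − 2 = 67
Two-sided p-value ≈ 0.058
Since p ≈ 0.058 > α = 0.01, fail to reject H0; the evidence is not statistically significant.

-1.929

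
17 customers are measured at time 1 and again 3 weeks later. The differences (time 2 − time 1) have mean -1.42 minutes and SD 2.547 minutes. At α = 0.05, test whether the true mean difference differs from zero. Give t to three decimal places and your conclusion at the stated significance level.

H0: μ_d = 0; H1: μ_d ≠ 0 (paired t-test on the differences, two-sided).
t = d̄/(s_d/√n) = -1.42/(2.547/√17) = -2.299
df = n − 1 = 16
Two-sided p-value ≈ 0.035
Since p ≈ 0.035 < α = 0.05, reject H0; the data support H1.

t = -2.299; reject H0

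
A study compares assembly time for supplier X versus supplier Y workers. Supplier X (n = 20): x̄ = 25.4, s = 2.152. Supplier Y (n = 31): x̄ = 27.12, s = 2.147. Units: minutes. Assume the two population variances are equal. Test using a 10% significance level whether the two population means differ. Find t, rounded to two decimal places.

-2.79

Let group 1 = supplier X, group 2 = supplier Y. H0: μ_1 = μ_2; H1: μ_1 ≠ μ_2 (two-sample pooled-variance t-test, two-sided).
s_p² = [(20−1)·2.152² + (31−1)·2.147²]/(20+31−2) = 4.61794
t = (25.4 − 27.12)/√[4.61794·(1/20 + 1/31)] = -2.79
df = n₁ + n₂ − 2 = 49
Two-sided p-value ≈ 0.007
Since p ≈ 0.007 < α = 0.1, reject H0; the evidence is statistically significant.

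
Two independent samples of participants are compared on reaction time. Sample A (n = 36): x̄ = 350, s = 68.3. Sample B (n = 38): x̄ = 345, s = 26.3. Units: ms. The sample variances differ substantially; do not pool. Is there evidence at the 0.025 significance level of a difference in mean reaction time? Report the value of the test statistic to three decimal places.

Let group 1 = sample A, group 2 = sample B. H0: μ_1 = μ_2; H1: μ_1 ≠ μ_2 (Welch's two-sample t-test, two-sided).
t = (x̄_1 − x̄_2)/√(s_1²/n_1 + s_2²/n_2) = (350 − 345)/√(68.3²/36 + 26.3²/38) = 0.411
Welch–Satterthwaite df ≈ 44.69
Two-sided p-value ≈ 0.683
Since p ≈ 0.683 > α = 0.025, fail to reject H0; the evidence is not statistically significant.

0.411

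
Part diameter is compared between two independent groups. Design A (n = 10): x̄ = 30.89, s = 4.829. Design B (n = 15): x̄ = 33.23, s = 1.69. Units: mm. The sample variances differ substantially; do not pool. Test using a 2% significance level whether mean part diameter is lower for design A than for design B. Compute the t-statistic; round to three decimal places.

Let group 1 = design A, group 2 = design B. H0: μ_1 = μ_2; H1: μ_1 < μ_2 (Welch's two-sample t-test, left-tailed).
t = (x̄_1 − x̄_2)/√(s_1²/n_1 + s_2²/n_2) = (30.89 − 33.23)/√(4.829²/10 + 1.69²/15) = -1.473
Welch–Satterthwaite df ≈ 10.48
p-value = P(T ≤ -1.473) ≈ 0.085
Since p ≈ 0.085 > α = 0.02, fail to reject H0; the data do not provide sufficient evidence against H0.

-1.473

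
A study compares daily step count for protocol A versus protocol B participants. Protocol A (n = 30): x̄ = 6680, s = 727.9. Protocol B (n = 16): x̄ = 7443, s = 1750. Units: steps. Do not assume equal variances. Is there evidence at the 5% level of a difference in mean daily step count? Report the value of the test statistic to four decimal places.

Let group 1 = protocol A, group 2 = protocol B. H0: μ_1 = μ_2; H1: μ_1 ≠ μ_2 (Welch's two-sample t-test, two-sided).
t = (x̄_1 − x̄_2)/√(s_1²/n_1 + s_2²/n_2) = (6680 − 7443)/√(727.9²/30 + 1750²/16) = -1.6687
Welch–Satterthwaite df ≈ 17.82
Two-sided p-value ≈ 0.113
Since p ≈ 0.113 > α = 0.05, fail to reject H0; the data do not provide sufficient evidence against H0.

-1.6687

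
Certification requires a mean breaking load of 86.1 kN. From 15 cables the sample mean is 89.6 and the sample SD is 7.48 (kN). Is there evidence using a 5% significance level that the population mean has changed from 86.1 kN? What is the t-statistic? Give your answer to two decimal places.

H0: μ = 86.1; H1: μ ≠ 86.1 (one-sample t-test, two-sided).
t = (x̄ − μ₀)/(s/√n) = (89.6 − 86.1)/(7.48/√15) = 1.81
df = n − 1 = 14
Two-sided p-value ≈ 0.0914
Since p ≈ 0.0914 > α = 0.05, fail to reject H0; the data do not provide sufficient evidence against H0.

1.81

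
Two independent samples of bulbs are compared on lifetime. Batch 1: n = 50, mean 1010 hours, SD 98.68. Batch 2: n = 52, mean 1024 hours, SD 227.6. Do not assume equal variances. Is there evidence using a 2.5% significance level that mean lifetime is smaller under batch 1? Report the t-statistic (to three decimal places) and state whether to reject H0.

t = -0.406; fail to reject H0

Let group 1 = batch 1, group 2 = batch 2. H0: μ_1 = μ_2; H1: μ_1 < μ_2 (Welch's two-sample t-test, left-tailed).
t = (x̄_1 − x̄_2)/√(s_1²/n_1 + s_2²/n_2) = (1010 − 1024)/√(98.68²/50 + 227.6²/52) = -0.406
Welch–Satterthwaite df ≈ 70.10
p-value = P(T ≤ -0.406) ≈ 0.3431
Since p ≈ 0.3431 > α = 0.025, fail to reject H0; the data do not provide sufficient evidence against H0.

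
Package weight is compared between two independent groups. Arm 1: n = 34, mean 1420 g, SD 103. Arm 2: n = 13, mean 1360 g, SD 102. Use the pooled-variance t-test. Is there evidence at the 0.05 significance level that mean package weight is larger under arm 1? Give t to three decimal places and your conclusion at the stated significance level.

t = 1.791; reject H0

Let group 1 = arm 1, group 2 = arm 2. H0: μ_1 = μ_2; H1: μ_1 > μ_2 (two-sample pooled-variance t-test, right-tailed).
s_p² = [(34−1)·103² + (13−1)·102²]/(34+13−2) = 10554.3
t = (1420 − 1360)/√[10554.3·(1/34 + 1/13)] = 1.791
df = n₁ + n₂ − 2 = 45
p-value = P(T ≥ 1.791) ≈ 0.040
Since p ≈ 0.040 < α = 0.05, reject H0; the evidence is statistically significant.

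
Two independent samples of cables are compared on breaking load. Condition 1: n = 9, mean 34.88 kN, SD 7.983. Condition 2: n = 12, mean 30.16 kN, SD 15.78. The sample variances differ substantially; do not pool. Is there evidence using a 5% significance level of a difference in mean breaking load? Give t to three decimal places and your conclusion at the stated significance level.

t = 0.895; fail to reject H0

Let group 1 = condition 1, group 2 = condition 2. H0: μ_1 = μ_2; H1: μ_1 ≠ μ_2 (Welch's two-sample t-test, two-sided).
t = (x̄_1 − x̄_2)/√(s_1²/n_1 + s_2²/n_2) = (34.88 − 30.16)/√(7.983²/9 + 15.78²/12) = 0.895
Welch–Satterthwaite df ≈ 17.06
Two-sided p-value ≈ 0.3834
Since p ≈ 0.3834 > α = 0.05, fail to reject H0; the data do not provide sufficient evidence against H0.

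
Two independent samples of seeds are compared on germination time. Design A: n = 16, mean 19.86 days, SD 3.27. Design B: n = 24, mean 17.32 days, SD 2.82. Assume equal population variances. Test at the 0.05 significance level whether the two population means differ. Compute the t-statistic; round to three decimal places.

Let group 1 = design A, group 2 = design B. H0: μ_1 = μ_2; H1: μ_1 ≠ μ_2 (two-sample pooled-variance t-test, two-sided).
s_p² = [(16−1)·3.27² + (24−1)·2.82²]/(16+24−2) = 9.03418
t = (19.86 − 17.32)/√[9.03418·(1/16 + 1/24)] = 2.618
df = n₁ + n₂ − 2 = 38
Two-sided p-value ≈ 0.0126
Since p ≈ 0.0126 < α = 0.05, reject H0; the data support H1.

2.618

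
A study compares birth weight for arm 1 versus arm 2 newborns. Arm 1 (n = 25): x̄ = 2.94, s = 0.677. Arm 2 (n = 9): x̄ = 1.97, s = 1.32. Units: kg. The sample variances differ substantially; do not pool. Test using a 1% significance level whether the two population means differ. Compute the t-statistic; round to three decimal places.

Let group 1 = arm 1, group 2 = arm 2. H0: μ_1 = μ_2; H1: μ_1 ≠ μ_2 (Welch's two-sample t-test, two-sided).
t = (x̄_1 − x̄_2)/√(s_1²/n_1 + s_2²/n_2) = (2.94 − 1.97)/√(0.677²/25 + 1.32²/9) = 2.107
Welch–Satterthwaite df ≈ 9.56
Two-sided p-value ≈ 0.0626
Since p ≈ 0.0626 > α = 0.01, fail to reject H0; the data do not provide sufficient evidence against H0.

2.107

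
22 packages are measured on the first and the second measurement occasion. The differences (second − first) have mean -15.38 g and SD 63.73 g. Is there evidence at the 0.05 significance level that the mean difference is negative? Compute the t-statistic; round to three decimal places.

-1.132

H0: μ_d = 0; H1: μ_d < 0 (paired t-test on the differences, left-tailed).
t = d̄/(s_d/√n) = -15.38/(63.73/√22) = -1.132
df = n − 1 = 21
p-value = P(T ≤ -1.132) ≈ 0.1352
Since p ≈ 0.1352 > α = 0.05, fail to reject H0; the evidence is not statistically significant.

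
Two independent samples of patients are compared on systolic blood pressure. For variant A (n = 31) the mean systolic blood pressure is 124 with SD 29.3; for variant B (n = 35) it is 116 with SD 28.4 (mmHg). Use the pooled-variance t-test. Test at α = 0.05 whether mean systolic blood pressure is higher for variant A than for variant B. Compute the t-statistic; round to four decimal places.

1.1253

Let group 1 = variant A, group 2 = variant B. H0: μ_1 = μ_2; H1: μ_1 > μ_2 (two-sample pooled-variance t-test, right-tailed).
s_p² = [(31−1)·29.3² + (35−1)·28.4²]/(31+35−2) = 830.902
t = (124 − 116)/√[830.902·(1/31 + 1/35)] = 1.1253
df = n₁ + n₂ − 2 = 64
p-value = P(T ≥ 1.1253) ≈ 0.1323
Since p ≈ 0.1323 > α = 0.05, fail to reject H0; the evidence is not statistically significant.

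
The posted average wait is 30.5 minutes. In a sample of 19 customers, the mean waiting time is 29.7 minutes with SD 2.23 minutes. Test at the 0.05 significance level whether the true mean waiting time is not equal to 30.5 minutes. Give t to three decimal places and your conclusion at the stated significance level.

t = -1.564; fail to reject H0

H0: μ = 30.5; H1: μ ≠ 30.5 (one-sample t-test, two-sided).
t = (x̄ − μ₀)/(s/√n) = (29.7 − 30.5)/(2.23/√19) = -1.564
df = n − 1 = 18
Two-sided p-value ≈ 0.1353
Since p ≈ 0.1353 > α = 0.05, fail to reject H0; the evidence is not statistically significant.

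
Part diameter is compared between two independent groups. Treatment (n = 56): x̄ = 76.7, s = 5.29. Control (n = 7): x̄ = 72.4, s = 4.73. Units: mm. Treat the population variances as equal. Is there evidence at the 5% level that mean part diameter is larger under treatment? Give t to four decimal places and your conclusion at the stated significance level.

Let group 1 = treatment, group 2 = control. H0: μ_1 = μ_2; H1: μ_1 > μ_2 (two-sample pooled-variance t-test, right-tailed).
s_p² = [(56−1)·5.29² + (7−1)·4.73²]/(56+7−2) = 27.4322
t = (76.7 − 72.4)/√[27.4322·(1/56 + 1/7)] = 2.0479
df = n₁ + n₂ − 2 = 61
p-value = P(T ≥ 2.0479) ≈ 0.0224
Since p ≈ 0.0224 < α = 0.05, reject H0; the evidence is statistically significant.

t = 2.0479; reject H0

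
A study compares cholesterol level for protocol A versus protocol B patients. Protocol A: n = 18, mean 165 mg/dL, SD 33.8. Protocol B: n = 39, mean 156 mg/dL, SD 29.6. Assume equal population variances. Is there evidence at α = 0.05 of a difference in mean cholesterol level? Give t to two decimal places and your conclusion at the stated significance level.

t = 1.02; fail to reject H0

Let group 1 = protocol A, group 2 = protocol B. H0: μ_1 = μ_2; H1: μ_1 ≠ μ_2 (two-sample pooled-variance t-test, two-sided).
s_p² = [(18−1)·33.8² + (39−1)·29.6²]/(18+39−2) = 958.465
t = (165 − 156)/√[958.465·(1/18 + 1/39)] = 1.02
df = n₁ + n₂ − 2 = 55
Two-sided p-value ≈ 0.3121
Since p ≈ 0.3121 > α = 0.05, fail to reject H0; the evidence is not statistically significant.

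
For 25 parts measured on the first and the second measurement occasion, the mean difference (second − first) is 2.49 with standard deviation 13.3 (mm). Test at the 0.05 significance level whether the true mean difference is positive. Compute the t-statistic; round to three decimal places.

0.936

H0: μ_d = 0; H1: μ_d > 0 (paired t-test on the differences, right-tailed).
t = d̄/(s_d/√n) = 2.49/(13.3/√25) = 0.936
df = n − 1 = 24
p-value = P(T ≥ 0.936) ≈ 0.179
Since p ≈ 0.179 > α = 0.05, fail to reject H0; the evidence is not statistically significant.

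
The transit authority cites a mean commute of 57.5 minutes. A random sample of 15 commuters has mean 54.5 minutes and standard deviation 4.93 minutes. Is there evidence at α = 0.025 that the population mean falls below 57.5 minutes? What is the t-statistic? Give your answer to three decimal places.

H0: μ = 57.5; H1: μ < 57.5 (one-sample t-test, left-tailed).
t = (x̄ − μ₀)/(s/√n) = (54.5 − 57.5)/(4.93/√15) = -2.357
df = n − 1 = 14
p-value = P(T ≤ -2.357) ≈ 0.017
Since p ≈ 0.017 < α = 0.025, reject H0; the evidence is statistically significant.

-2.357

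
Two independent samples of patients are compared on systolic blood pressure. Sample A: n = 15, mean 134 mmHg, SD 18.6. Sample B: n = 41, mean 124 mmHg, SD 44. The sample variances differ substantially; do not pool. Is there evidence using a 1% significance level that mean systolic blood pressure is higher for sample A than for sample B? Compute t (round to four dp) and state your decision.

t = 1.1928; fail to reject H0

Let group 1 = sample A, group 2 = sample B. H0: μ_1 = μ_2; H1: μ_1 > μ_2 (Welch's two-sample t-test, right-tailed).
t = (x̄_1 − x̄_2)/√(s_1²/n_1 + s_2²/n_2) = (134 − 124)/√(18.6²/15 + 44²/41) = 1.1928
Welch–Satterthwaite df ≈ 52.70
p-value = P(T ≥ 1.1928) ≈ 0.1191
Since p ≈ 0.1191 > α = 0.01, fail to reject H0; the evidence is not statistically significant.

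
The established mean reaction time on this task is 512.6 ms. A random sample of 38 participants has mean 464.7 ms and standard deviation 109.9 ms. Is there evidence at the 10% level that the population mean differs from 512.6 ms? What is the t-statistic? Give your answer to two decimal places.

H0: μ = 512.6; H1: μ ≠ 512.6 (one-sample t-test, two-sided).
t = (x̄ − μ₀)/(s/√n) = (464.7 − 512.6)/(109.9/√38) = -2.69
df = n − 1 = 37
Two-sided p-value ≈ 0.0107
Since p ≈ 0.0107 < α = 0.1, reject H0; the evidence is statistically significant.

-2.69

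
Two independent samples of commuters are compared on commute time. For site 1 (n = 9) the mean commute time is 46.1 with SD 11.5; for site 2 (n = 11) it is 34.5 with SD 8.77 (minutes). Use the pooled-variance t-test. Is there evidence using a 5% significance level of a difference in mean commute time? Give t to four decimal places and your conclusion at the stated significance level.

Let group 1 = site 1, group 2 = site 2. H0: μ_1 = μ_2; H1: μ_1 ≠ μ_2 (two-sample pooled-variance t-test, two-sided).
s_p² = [(9−1)·11.5² + (11−1)·8.77²]/(9+11−2) = 101.507
t = (46.1 − 34.5)/√[101.507·(1/9 + 1/11)] = 2.5616
df = n₁ + n₂ − 2 = 18
Two-sided p-value ≈ 0.020
Since p ≈ 0.020 < α = 0.05, reject H0; the data support H1.

t = 2.5616; reject H0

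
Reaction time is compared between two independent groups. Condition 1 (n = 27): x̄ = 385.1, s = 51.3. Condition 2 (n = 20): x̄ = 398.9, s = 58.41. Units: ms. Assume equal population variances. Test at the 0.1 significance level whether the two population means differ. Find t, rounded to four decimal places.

Let group 1 = condition 1, group 2 = condition 2. H0: μ_1 = μ_2; H1: μ_1 ≠ μ_2 (two-sample pooled-variance t-test, two-sided).
s_p² = [(27−1)·51.3² + (20−1)·58.41²]/(27+20−2) = 2961.04
t = (385.1 − 398.9)/√[2961.04·(1/27 + 1/20)] = -0.8596
df = n₁ + n₂ − 2 = 45
Two-sided p-value ≈ 0.3946
Since p ≈ 0.3946 > α = 0.1, fail to reject H0; the data do not provide sufficient evidence against H0.

-0.8596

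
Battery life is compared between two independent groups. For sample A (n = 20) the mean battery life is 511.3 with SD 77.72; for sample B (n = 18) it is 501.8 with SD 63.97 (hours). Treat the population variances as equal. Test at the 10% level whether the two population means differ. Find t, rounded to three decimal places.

0.409

Let group 1 = sample A, group 2 = sample B. H0: μ_1 = μ_2; H1: μ_1 ≠ μ_2 (two-sample pooled-variance t-test, two-sided).
s_p² = [(20−1)·77.72² + (18−1)·63.97²]/(20+18−2) = 5120.4
t = (511.3 − 501.8)/√[5120.4·(1/20 + 1/18)] = 0.409
df = n₁ + n₂ − 2 = 36
Two-sided p-value ≈ 0.6852
Since p ≈ 0.6852 > α = 0.1, fail to reject H0; the evidence is not statistically significant.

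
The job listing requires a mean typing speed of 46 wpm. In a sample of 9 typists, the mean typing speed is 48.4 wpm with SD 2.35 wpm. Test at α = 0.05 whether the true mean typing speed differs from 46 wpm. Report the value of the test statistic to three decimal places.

3.064

H0: μ = 46; H1: μ ≠ 46 (one-sample t-test, two-sided).
t = (x̄ − μ₀)/(s/√n) = (48.4 − 46)/(2.35/√9) = 3.064
df = n − 1 = 8
Two-sided p-value ≈ 0.0155
Since p ≈ 0.0155 < α = 0.05, reject H0; the evidence is statistically significant.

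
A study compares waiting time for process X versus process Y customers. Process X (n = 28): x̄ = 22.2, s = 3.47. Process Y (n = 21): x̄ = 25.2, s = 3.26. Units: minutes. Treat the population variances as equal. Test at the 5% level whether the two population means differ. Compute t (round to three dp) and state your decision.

Let group 1 = process X, group 2 = process Y. H0: μ_1 = μ_2; H1: μ_1 ≠ μ_2 (two-sample pooled-variance t-test, two-sided).
s_p² = [(28−1)·3.47² + (21−1)·3.26²]/(28+21−2) = 11.4395
t = (22.2 − 25.2)/√[11.4395·(1/28 + 1/21)] = -3.073
df = n₁ + n₂ − 2 = 47
Two-sided p-value ≈ 0.004
Since p ≈ 0.004 < α = 0.05, reject H0; the data support H1.

t = -3.073; reject H0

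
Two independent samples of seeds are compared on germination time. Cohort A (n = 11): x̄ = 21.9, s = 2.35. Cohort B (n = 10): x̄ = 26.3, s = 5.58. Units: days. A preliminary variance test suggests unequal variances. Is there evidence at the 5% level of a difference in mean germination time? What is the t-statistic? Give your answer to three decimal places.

-2.314

Let group 1 = cohort A, group 2 = cohort B. H0: μ_1 = μ_2; H1: μ_1 ≠ μ_2 (Welch's two-sample t-test, two-sided).
t = (x̄_1 − x̄_2)/√(s_1²/n_1 + s_2²/n_2) = (21.9 − 26.3)/√(2.35²/11 + 5.58²/10) = -2.314
Welch–Satterthwaite df ≈ 11.86
Two-sided p-value ≈ 0.039
Since p ≈ 0.039 < α = 0.05, reject H0; the evidence is statistically significant.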